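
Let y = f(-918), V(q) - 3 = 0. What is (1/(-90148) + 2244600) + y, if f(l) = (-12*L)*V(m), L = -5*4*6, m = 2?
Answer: 202735640159/90148 ≈ 2.2489e+6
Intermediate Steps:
L = -120 (L = -20*6 = -120)
V(q) = 3 (V(q) = 3 + 0 = 3)
f(l) = 4320 (f(l) = -12*(-120)*3 = 1440*3 = 4320)
y = 4320
(1/(-90148) + 2244600) + y = (1/(-90148) + 2244600) + 4320 = (-1/90148 + 2244600) + 4320 = 202346200799/90148 + 4320 = 202735640159/90148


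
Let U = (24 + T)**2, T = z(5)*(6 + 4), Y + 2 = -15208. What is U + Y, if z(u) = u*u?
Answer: 59866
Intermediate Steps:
z(u) = u**2
Y = -15210 (Y = -2 - 15208 = -15210)
T = 250 (T = 5**2*(6 + 4) = 25*10 = 250)
U = 75076 (U = (24 + 250)**2 = 274**2 = 75076)
U + Y = 75076 - 15210 = 59866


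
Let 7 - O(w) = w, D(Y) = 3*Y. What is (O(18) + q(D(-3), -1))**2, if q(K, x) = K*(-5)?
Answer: 1156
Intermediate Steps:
O(w) = 7 - w
q(K, x) = -5*K
(O(18) + q(D(-3), -1))**2 = ((7 - 1*18) - 15*(-3))**2 = ((7 - 18) - 5*(-9))**2 = (-11 + 45)**2 = 34**2 = 1156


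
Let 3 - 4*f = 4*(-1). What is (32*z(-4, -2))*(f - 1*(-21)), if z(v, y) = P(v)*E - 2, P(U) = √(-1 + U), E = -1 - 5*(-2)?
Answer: -1456 + 6552*I*√5 ≈ -1456.0 + 14651.0*I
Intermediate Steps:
f = 7/4 (f = ¾ - (-1) = ¾ - ¼*(-4) = ¾ + 1 = 7/4 ≈ 1.7500)
E = 9 (E = -1 + 10 = 9)
z(v, y) = -2 + 9*√(-1 + v) (z(v, y) = √(-1 + v)*9 - 2 = 9*√(-1 + v) - 2 = -2 + 9*√(-1 + v))
(32*z(-4, -2))*(f - 1*(-21)) = (32*(-2 + 9*√(-1 - 4)))*(7/4 - 1*(-21)) = (32*(-2 + 9*√(-5)))*(7/4 + 21) = (32*(-2 + 9*(I*√5)))*(91/4) = (32*(-2 + 9*I*√5))*(91/4) = (-64 + 288*I*√5)*(91/4) = -1456 + 6552*I*√5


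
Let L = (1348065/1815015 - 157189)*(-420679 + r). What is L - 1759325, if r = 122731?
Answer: 5666739105991139/121001 ≈ 4.6832e+10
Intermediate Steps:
L = 5666951986075464/121001 (L = (1348065/1815015 - 157189)*(-420679 + 122731) = (1348065*(1/1815015) - 157189)*(-297948) = (89871/121001 - 157189)*(-297948) = -19019936318/121001*(-297948) = 5666951986075464/121001 ≈ 4.6834e+10)
L - 1759325 = 5666951986075464/121001 - 1759325 = 5666739105991139/121001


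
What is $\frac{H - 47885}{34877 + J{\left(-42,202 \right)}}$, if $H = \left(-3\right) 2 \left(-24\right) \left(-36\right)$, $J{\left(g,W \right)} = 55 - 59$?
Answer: $- \frac{53069}{34873} \approx -1.5218$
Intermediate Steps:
$J{\left(g,W \right)} = -4$
$H = -5184$ ($H = \left(-6\right) \left(-24\right) \left(-36\right) = 144 \left(-36\right) = -5184$)
$\frac{H - 47885}{34877 + J{\left(-42,202 \right)}} = \frac{-5184 - 47885}{34877 - 4} = - \frac{53069}{34873}$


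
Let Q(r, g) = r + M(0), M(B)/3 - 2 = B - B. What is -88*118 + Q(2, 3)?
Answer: -10376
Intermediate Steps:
M(B) = 6 (M(B) = 6 + 3*(B - B) = 6 + 3*0 = 6 + 0 = 6)
Q(r, g) = 6 + r (Q(r, g) = r + 6 = 6 + r)
-88*118 + Q(2, 3) = -88*118 + (6 + 2) = -10384 + 8 = -10376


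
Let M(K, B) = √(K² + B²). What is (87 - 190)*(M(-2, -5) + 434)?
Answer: -44702 - 103*√29 ≈ -45257.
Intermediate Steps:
M(K, B) = √(B² + K²)
(87 - 190)*(M(-2, -5) + 434) = (87 - 190)*(√((-5)² + (-2)²) + 434) = -103*(√(25 + 4) + 434) = -103*(√29 + 434) = -103*(434 + √29) = -44702 - 103*√29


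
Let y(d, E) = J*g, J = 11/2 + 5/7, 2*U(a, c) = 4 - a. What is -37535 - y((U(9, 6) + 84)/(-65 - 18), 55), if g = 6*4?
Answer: -263789/7 ≈ -37684.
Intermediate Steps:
U(a, c) = 2 - a/2 (U(a, c) = (4 - a)/2 = 2 - a/2)
g = 24
J = 87/14 (J = 11*(½) + 5*(⅐) = 11/2 + 5/7 = 87/14 ≈ 6.2143)
y(d, E) = 1044/7 (y(d, E) = (87/14)*24 = 1044/7)
-37535 - y((U(9, 6) + 84)/(-65 - 18), 55) = -37535 - 1*1044/7 = -37535 - 1044/7 = -263789/7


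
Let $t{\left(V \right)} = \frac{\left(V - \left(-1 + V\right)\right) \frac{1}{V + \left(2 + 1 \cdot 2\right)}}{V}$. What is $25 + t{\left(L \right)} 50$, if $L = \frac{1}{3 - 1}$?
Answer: $\frac{425}{9} \approx 47.222$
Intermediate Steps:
$L = \frac{1}{2} \approx 0.5$
$t{\left(V \right)} = \frac{1}{V \left(4 + V\right)}$ ($t{\left(V \right)} = \frac{1 \frac{1}{V + \left(2 + 2\right)}}{V} = \frac{1 \frac{1}{V + 4}}{V} = \frac{1 \frac{1}{4 + V}}{V} = \frac{1}{\left(4 + V\right) V} = \frac{1}{V \left(4 + V\right)}$)
$25 + t{\left(L \right)} 50 = 25 + \frac{\frac{1}{\frac{1}{2}}}{4 + \frac{1}{2}} \cdot 50 = 25 + \frac{2}{\frac{9}{2}} \cdot 50 = 25 + 2 \cdot \frac{2}{9} \cdot 50 = 25 + \frac{4}{9} \cdot 50 = 25 + \frac{200}{9} = \frac{425}{9}$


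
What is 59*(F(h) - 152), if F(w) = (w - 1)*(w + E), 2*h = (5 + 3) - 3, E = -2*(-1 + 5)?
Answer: -37819/4 ≈ -9454.8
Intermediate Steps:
E = -8 (E = -2*4 = -8)
h = 5/2 (h = ((5 + 3) - 3)/2 = (8 - 3)/2 = (1/2)*5 = 5/2 ≈ 2.5000)
F(w) = (-1 + w)*(-8 + w) (F(w) = (w - 1)*(w - 8) = (-1 + w)*(-8 + w))
59*(F(h) - 152) = 59*((8 + (5/2)**2 - 9*5/2) - 152) = 59*((8 + 25/4 - 45/2) - 152) = 59*(-33/4 - 152) = 59*(-641/4) = -37819/4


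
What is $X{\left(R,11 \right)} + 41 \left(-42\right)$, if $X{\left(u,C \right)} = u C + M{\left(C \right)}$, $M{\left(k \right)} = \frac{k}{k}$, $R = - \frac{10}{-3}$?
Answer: $- \frac{5053}{3} \approx -1684.3$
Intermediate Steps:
$R = \frac{10}{3}$ ($R = \left(-10\right) \left(- \frac{1}{3}\right) = \frac{10}{3} \approx 3.3333$)
$M{\left(k \right)} = 1$
$X{\left(u,C \right)} = 1 + C u$ ($X{\left(u,C \right)} = u C + 1 = C u + 1 = 1 + C u$)
$X{\left(R,11 \right)} + 41 \left(-42\right) = \left(1 + 11 \cdot \frac{10}{3}\right) + 41 \left(-42\right) = \left(1 + \frac{110}{3}\right) - 1722 = \frac{113}{3} - 1722 = - \frac{5053}{3}$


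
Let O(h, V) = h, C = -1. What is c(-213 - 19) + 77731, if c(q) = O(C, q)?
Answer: 77730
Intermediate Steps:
c(q) = -1
c(-213 - 19) + 77731 = -1 + 77731 = 77730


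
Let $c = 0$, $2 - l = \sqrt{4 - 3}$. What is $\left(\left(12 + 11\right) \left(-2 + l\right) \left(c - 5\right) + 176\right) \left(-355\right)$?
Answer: $-103305$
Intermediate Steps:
$l = 1$ ($l = 2 - \sqrt{4 - 3} = 2 - \sqrt{1} = 2 - 1 = 1$)
$\left(\left(12 + 11\right) \left(-2 + l\right) \left(c - 5\right) + 176\right) \left(-355\right) = \left(\left(12 + 11\right) \left(-2 + 1\right) \left(0 - 5\right) + 176\right) \left(-355\right) = \left(23 \left(\left(-1\right) \left(-5\right)\right) + 176\right) \left(-355\right) = \left(23 \cdot 5 + 176\right) \left(-355\right) = \left(115 + 176\right) \left(-355\right) = 291 \left(-355\right) = -103305$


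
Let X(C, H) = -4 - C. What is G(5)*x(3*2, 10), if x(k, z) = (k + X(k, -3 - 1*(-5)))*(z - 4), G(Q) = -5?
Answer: 120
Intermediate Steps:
x(k, z) = 16 - 4*z (x(k, z) = (k + (-4 - k))*(z - 4) = -4*(-4 + z) = 16 - 4*z)
G(5)*x(3*2, 10) = -5*(16 - 4*10) = -5*(16 - 40) = -5*(-24) = 120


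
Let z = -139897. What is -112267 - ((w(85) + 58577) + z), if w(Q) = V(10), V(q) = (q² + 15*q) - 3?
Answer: -31194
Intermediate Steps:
V(q) = -3 + q² + 15*q
w(Q) = 247 (w(Q) = -3 + 10² + 15*10 = -3 + 100 + 150 = 247)
-112267 - ((w(85) + 58577) + z) = -112267 - ((247 + 58577) - 139897) = -112267 - (58824 - 139897) = -112267 - 1*(-81073) = -112267 + 81073 = -31194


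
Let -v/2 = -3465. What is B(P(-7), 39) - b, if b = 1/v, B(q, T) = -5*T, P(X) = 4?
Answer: -1351351/6930 ≈ -195.00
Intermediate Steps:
v = 6930 (v = -2*(-3465) = 6930)
b = 1/6930 ≈ 0.00014430
B(P(-7), 39) - b = -5*39 - 1*1/6930 = -195 - 1/6930 = -1351351/6930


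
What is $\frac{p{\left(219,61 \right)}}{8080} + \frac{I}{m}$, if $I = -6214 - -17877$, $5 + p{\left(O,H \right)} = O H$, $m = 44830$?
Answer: $\frac{34644843}{18111320} \approx 1.9129$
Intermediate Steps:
$p{\left(O,H \right)} = -5 + H O$ ($p{\left(O,H \right)} = -5 + O H = -5 + H O$)
$I = 11663$ ($I = -6214 + 17877 = 11663$)
$\frac{p{\left(219,61 \right)}}{8080} + \frac{I}{m} = \frac{-5 + 61 \cdot 219}{8080} + \frac{11663}{44830} = \left(-5 + 13359\right) \frac{1}{8080} + 11663 \cdot \frac{1}{44830} = 13354 \cdot \frac{1}{8080} + \frac{11663}{44830} = \frac{6677}{4040} + \frac{11663}{44830} = \frac{34644843}{18111320}$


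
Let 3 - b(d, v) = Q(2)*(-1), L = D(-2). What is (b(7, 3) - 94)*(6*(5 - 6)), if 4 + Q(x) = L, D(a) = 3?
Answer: 552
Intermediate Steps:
L = 3
Q(x) = -1 (Q(x) = -4 + 3 = -1)
b(d, v) = 2 (b(d, v) = 3 - (-1)*(-1) = 3 - 1*1 = 3 - 1 = 2)
(b(7, 3) - 94)*(6*(5 - 6)) = (2 - 94)*(6*(5 - 6)) = -552*(-1) = -92*(-6) = 552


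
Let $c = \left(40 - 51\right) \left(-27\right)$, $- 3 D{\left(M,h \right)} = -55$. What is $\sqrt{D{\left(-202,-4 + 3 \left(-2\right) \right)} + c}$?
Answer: $\frac{\sqrt{2838}}{3} \approx 17.758$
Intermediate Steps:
$D{\left(M,h \right)} = \frac{55}{3}$ ($D{\left(M,h \right)} = \left(- \frac{1}{3}\right) \left(-55\right) = \frac{55}{3}$)
$c = 297$ ($c = \left(40 - 51\right) \left(-27\right) = \left(-11\right) \left(-27\right) = 297$)
$\sqrt{D{\left(-202,-4 + 3 \left(-2\right) \right)} + c} = \sqrt{\frac{55}{3} + 297} = \sqrt{\frac{946}{3}} = \frac{\sqrt{2838}}{3}$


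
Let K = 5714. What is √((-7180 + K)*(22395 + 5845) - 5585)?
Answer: 5*I*√1656217 ≈ 6434.7*I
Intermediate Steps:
√((-7180 + K)*(22395 + 5845) - 5585) = √((-7180 + 5714)*(22395 + 5845) - 5585) = √(-1466*28240 - 5585) = √(-41399840 - 5585) = √(-41405425) = 5*I*√1656217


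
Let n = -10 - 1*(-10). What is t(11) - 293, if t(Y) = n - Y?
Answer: -304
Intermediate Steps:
n = 0 (n = -10 + 10 = 0)
t(Y) = -Y (t(Y) = 0 - Y = -Y)
t(11) - 293 = -1*11 - 293 = -11 - 293 = -304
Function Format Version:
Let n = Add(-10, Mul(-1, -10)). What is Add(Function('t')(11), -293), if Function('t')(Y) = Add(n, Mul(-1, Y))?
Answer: -304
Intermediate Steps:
n = 0 (n = Add(-10, 10) = 0)
Function('t')(Y) = Mul(-1, Y) (Function('t')(Y) = Add(0, Mul(-1, Y)) = Mul(-1, Y))
Add(Function('t')(11), -293) = Add(Mul(-1, 11), -293) = Add(-11, -293) = -304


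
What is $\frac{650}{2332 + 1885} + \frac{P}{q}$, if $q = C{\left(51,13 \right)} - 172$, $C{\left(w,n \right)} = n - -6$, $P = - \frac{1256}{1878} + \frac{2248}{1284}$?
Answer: $\frac{9533609780}{64825280073} \approx 0.14707$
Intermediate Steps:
$P = \frac{108710}{100473}$ ($P = \left(-1256\right) \frac{1}{1878} + 2248 \cdot \frac{1}{1284} = - \frac{628}{939} + \frac{562}{321} = \frac{108710}{100473} \approx 1.082$)
$C{\left(w,n \right)} = 6 + n$ ($C{\left(w,n \right)} = n + 6 = 6 + n$)
$q = -153$ ($q = \left(6 + 13\right) - 172 = 19 - 172 = -153$)
$\frac{650}{2332 + 1885} + \frac{P}{q} = \frac{650}{2332 + 1885} + \frac{108710}{100473 \left(-153\right)} = \frac{650}{4217} + \frac{108710}{100473} \left(- \frac{1}{153}\right) = 650 \cdot \frac{1}{4217} - \frac{108710}{15372369} = \frac{650}{4217} - \frac{108710}{15372369} = \frac{9533609780}{64825280073}$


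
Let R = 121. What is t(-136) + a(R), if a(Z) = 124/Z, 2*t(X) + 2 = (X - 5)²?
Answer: 2405607/242 ≈ 9940.5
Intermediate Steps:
t(X) = -1 + (-5 + X)²/2 (t(X) = -1 + (X - 5)²/2 = -1 + (-5 + X)²/2)
t(-136) + a(R) = (-1 + (-5 - 136)²/2) + 124/121 = (-1 + (½)*(-141)²) + 124*(1/121) = (-1 + (½)*19881) + 124/121 = (-1 + 19881/2) + 124/121 = 19879/2 + 124/121 = 2405607/242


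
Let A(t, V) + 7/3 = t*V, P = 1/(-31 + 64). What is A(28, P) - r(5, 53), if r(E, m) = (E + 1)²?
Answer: -1237/33 ≈ -37.485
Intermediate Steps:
P = 1/33 ≈ 0.030303
r(E, m) = (1 + E)²
A(t, V) = -7/3 + V*t (A(t, V) = -7/3 + t*V = -7/3 + V*t)
A(28, P) - r(5, 53) = (-7/3 + (1/33)*28) - (1 + 5)² = (-7/3 + 28/33) - 1*6² = -49/33 - 1*36 = -49/33 - 36 = -1237/33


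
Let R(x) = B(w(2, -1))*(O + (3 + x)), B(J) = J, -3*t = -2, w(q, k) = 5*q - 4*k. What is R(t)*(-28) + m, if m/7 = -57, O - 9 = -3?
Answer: -12565/3 ≈ -4188.3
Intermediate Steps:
w(q, k) = -4*k + 5*q
t = ⅔ (t = -⅓*(-2) = ⅔ ≈ 0.66667)
O = 6 (O = 9 - 3 = 6)
m = -399 (m = 7*(-57) = -399)
R(x) = 126 + 14*x (R(x) = (-4*(-1) + 5*2)*(6 + (3 + x)) = (4 + 10)*(9 + x) = 14*(9 + x) = 126 + 14*x)
R(t)*(-28) + m = (126 + 14*(⅔))*(-28) - 399 = (126 + 28/3)*(-28) - 399 = (406/3)*(-28) - 399 = -11368/3 - 399 = -12565/3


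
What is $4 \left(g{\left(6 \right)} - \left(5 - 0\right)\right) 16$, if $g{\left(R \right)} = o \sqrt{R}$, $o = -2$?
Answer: $-320 - 128 \sqrt{6} \approx -633.54$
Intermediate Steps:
$g{\left(R \right)} = - 2 \sqrt{R}$
$4 \left(g{\left(6 \right)} - \left(5 - 0\right)\right) 16 = 4 \left(- 2 \sqrt{6} - \left(5 - 0\right)\right) 16 = 4 \left(- 2 \sqrt{6} - \left(5 + 0\right)\right) 16 = 4 \left(- 2 \sqrt{6} - 5\right) 16 = 4 \left(-5 - 2 \sqrt{6}\right) 16 = \left(-20 - 8 \sqrt{6}\right) 16 = -320 - 128 \sqrt{6}$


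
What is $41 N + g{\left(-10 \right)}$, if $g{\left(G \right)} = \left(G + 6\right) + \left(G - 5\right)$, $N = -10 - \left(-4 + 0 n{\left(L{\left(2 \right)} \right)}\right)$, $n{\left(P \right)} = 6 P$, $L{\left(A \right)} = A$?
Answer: $-265$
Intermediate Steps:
$N = -6$ ($N = -10 - \left(-4 + 0 \cdot 6 \cdot 2\right) = -10 - \left(-4 + 0 \cdot 12\right) = -10 - \left(-4 + 0\right) = -10 - -4 = -10 + 4 = -6$)
$g{\left(G \right)} = 1 + 2 G$ ($g{\left(G \right)} = \left(6 + G\right) + \left(G - 5\right) = \left(6 + G\right) + \left(-5 + G\right) = 1 + 2 G$)
$41 N + g{\left(-10 \right)} = 41 \left(-6\right) + \left(1 + 2 \left(-10\right)\right) = -246 + \left(1 - 20\right) = -246 - 19 = -265$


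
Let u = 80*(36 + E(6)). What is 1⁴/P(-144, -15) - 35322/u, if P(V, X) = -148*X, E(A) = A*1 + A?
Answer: -130685/14208 ≈ -9.1980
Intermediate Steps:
E(A) = 2*A (E(A) = A + A = 2*A)
u = 3840 (u = 80*(36 + 2*6) = 80*(36 + 12) = 80*48 = 3840)
1⁴/P(-144, -15) - 35322/u = 1⁴/((-148*(-15))) - 35322/3840 = 1/2220 - 35322*1/3840 = 1*(1/2220) - 5887/640 = 1/2220 - 5887/640 = -130685/14208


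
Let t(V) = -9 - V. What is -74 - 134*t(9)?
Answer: 2338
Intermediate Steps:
-74 - 134*t(9) = -74 - 134*(-9 - 1*9) = -74 - 134*(-9 - 9) = -74 - 134*(-18) = -74 + 2412 = 2338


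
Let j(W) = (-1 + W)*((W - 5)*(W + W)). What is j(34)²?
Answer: 4234885776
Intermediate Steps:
j(W) = 2*W*(-1 + W)*(-5 + W) (j(W) = (-1 + W)*((-5 + W)*(2*W)) = (-1 + W)*(2*W*(-5 + W)) = 2*W*(-1 + W)*(-5 + W))
j(34)² = (2*34*(5 + 34² - 6*34))² = (2*34*(5 + 1156 - 204))² = (2*34*957)² = 65076² = 4234885776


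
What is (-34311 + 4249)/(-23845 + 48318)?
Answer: -30062/24473 ≈ -1.2284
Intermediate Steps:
(-34311 + 4249)/(-23845 + 48318) = -30062/24473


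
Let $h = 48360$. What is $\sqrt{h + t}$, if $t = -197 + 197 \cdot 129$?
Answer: $2 \sqrt{18394} \approx 271.25$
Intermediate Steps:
$t = 25216$ ($t = -197 + 25413 = 25216$)
$\sqrt{h + t} = \sqrt{48360 + 25216} = \sqrt{73576} = 2 \sqrt{18394}$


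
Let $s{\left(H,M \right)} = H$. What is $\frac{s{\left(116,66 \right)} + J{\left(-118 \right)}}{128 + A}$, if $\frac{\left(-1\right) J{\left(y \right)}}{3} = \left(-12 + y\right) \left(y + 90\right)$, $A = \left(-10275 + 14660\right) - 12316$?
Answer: $\frac{10804}{7803} \approx 1.3846$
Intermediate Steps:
$A = -7931$ ($A = 4385 - 12316 = -7931$)
$J{\left(y \right)} = - 3 \left(-12 + y\right) \left(90 + y\right)$ ($J{\left(y \right)} = - 3 \left(-12 + y\right) \left(y + 90\right) = - 3 \left(-12 + y\right) \left(90 + y\right)$)
$\frac{s{\left(116,66 \right)} + J{\left(-118 \right)}}{128 + A} = \frac{116 - \left(-30852 + 41772\right)}{128 - 7931} = \frac{116 + \left(3240 + 27612 - 41772\right)}{-7803} = \left(116 + \left(3240 + 27612 - 41772\right)\right) \left(- \frac{1}{7803}\right) = \left(116 - 10920\right) \left(- \frac{1}{7803}\right) = \left(-10804\right) \left(- \frac{1}{7803}\right) = \frac{10804}{7803}$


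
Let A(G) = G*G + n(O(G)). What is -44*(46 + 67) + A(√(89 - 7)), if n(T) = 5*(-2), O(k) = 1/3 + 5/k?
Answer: -4900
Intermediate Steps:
O(k) = ⅓ + 5/k (O(k) = 1*(⅓) + 5/k = ⅓ + 5/k)
n(T) = -10
A(G) = -10 + G² (A(G) = G*G - 10 = G² - 10 = -10 + G²)
-44*(46 + 67) + A(√(89 - 7)) = -44*(46 + 67) + (-10 + (√(89 - 7))²) = -44*113 + (-10 + (√82)²) = -4972 + (-10 + 82) = -4972 + 72 = -4900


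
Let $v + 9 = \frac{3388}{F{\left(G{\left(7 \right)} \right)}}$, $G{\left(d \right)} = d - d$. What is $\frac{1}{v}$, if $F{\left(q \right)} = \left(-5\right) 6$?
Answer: $- \frac{15}{1829} \approx -0.0082012$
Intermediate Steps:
$G{\left(d \right)} = 0$
$F{\left(q \right)} = -30$
$v = - \frac{1829}{15}$ ($v = -9 + \frac{3388}{-30} = -9 + 3388 \left(- \frac{1}{30}\right) = -9 - \frac{1694}{15} = - \frac{1829}{15} \approx -121.93$)
$\frac{1}{v} = \frac{1}{- \frac{1829}{15}} = - \frac{15}{1829}$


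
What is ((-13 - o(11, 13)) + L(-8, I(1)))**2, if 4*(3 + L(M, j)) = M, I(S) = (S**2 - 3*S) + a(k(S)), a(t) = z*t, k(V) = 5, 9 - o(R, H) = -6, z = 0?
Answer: 1089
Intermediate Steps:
o(R, H) = 15 (o(R, H) = 9 - 1*(-6) = 9 + 6 = 15)
a(t) = 0 (a(t) = 0*t = 0)
I(S) = S**2 - 3*S (I(S) = (S**2 - 3*S) + 0 = S**2 - 3*S)
L(M, j) = -3 + M/4
((-13 - o(11, 13)) + L(-8, I(1)))**2 = ((-13 - 1*15) + (-3 + (1/4)*(-8)))**2 = ((-13 - 15) + (-3 - 2))**2 = (-28 - 5)**2 = (-33)**2 = 1089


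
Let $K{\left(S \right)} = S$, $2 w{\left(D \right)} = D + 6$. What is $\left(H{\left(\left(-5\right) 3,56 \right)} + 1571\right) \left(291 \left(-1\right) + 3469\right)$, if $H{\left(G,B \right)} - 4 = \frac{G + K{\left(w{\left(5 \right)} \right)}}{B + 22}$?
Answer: $\frac{390387109}{78} \approx 5.005 \cdot 10^{6}$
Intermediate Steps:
$w{\left(D \right)} = 3 + \frac{D}{2}$ ($w{\left(D \right)} = \frac{D + 6}{2} = \frac{6 + D}{2} = 3 + \frac{D}{2}$)
$H{\left(G,B \right)} = 4 + \frac{\frac{11}{2} + G}{22 + B}$ ($H{\left(G,B \right)} = 4 + \frac{G + \left(3 + \frac{1}{2} \cdot 5\right)}{B + 22} = 4 + \frac{G + \left(3 + \frac{5}{2}\right)}{22 + B} = 4 + \frac{G + \frac{11}{2}}{22 + B} = 4 + \frac{\frac{11}{2} + G}{22 + B}$)
$\left(H{\left(\left(-5\right) 3,56 \right)} + 1571\right) \left(291 \left(-1\right) + 3469\right) = \left(\frac{\frac{187}{2} - 15 + 4 \cdot 56}{22 + 56} + 1571\right) \left(291 \left(-1\right) + 3469\right) = \left(\frac{\frac{187}{2} - 15 + 224}{78} + 1571\right) \left(-291 + 3469\right) = \left(\frac{1}{78} \cdot \frac{605}{2} + 1571\right) 3178 = \left(\frac{605}{156} + 1571\right) 3178 = \frac{245681}{156} \cdot 3178 = \frac{390387109}{78}$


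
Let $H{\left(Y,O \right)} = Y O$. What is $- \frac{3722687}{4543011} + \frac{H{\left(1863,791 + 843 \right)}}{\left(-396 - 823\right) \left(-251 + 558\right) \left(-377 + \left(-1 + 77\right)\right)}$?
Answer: $- \frac{410019493381}{517435323867} \approx -0.79241$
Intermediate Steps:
$H{\left(Y,O \right)} = O Y$
$- \frac{3722687}{4543011} + \frac{H{\left(1863,791 + 843 \right)}}{\left(-396 - 823\right) \left(-251 + 558\right) \left(-377 + \left(-1 + 77\right)\right)} = - \frac{3722687}{4543011} + \frac{\left(791 + 843\right) 1863}{\left(-396 - 823\right) \left(-251 + 558\right) \left(-377 + \left(-1 + 77\right)\right)} = \left(-3722687\right) \frac{1}{4543011} + \frac{1634 \cdot 1863}{\left(-1219\right) 307 \left(-377 + 76\right)} = - \frac{3722687}{4543011} + \frac{3044142}{\left(-1219\right) 307 \left(-301\right)} = - \frac{3722687}{4543011} + \frac{3044142}{\left(-1219\right) \left(-92407\right)} = - \frac{3722687}{4543011} + \frac{3044142}{112644133} = - \frac{3722687}{4543011} + 3044142 \cdot \frac{1}{112644133} = - \frac{3722687}{4543011} + \frac{3078}{113897} = - \frac{410019493381}{517435323867}$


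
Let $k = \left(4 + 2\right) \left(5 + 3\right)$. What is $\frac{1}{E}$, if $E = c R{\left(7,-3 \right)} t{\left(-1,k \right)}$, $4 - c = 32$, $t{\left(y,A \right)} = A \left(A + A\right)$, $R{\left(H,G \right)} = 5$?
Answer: $- \frac{1}{645120} \approx -1.5501 \cdot 10^{-6}$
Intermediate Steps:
$k = 48$ ($k = 6 \cdot 8 = 48$)
$t{\left(y,A \right)} = 2 A^{2}$ ($t{\left(y,A \right)} = A 2 A = 2 A^{2}$)
$c = -28$ ($c = 4 - 32 = -28$)
$E = -645120$ ($E = \left(-28\right) 5 \cdot 2 \cdot 48^{2} = - 140 \cdot 2 \cdot 2304 = \left(-140\right) 4608 = -645120$)
$\frac{1}{E} = \frac{1}{-645120} = - \frac{1}{645120}$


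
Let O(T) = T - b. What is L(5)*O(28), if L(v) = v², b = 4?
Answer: 600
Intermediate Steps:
O(T) = -4 + T (O(T) = T - 1*4 = T - 4 = -4 + T)
L(5)*O(28) = 5²*(-4 + 28) = 25*24 = 600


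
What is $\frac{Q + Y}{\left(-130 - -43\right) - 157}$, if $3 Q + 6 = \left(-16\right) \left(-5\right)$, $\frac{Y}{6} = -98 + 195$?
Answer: $- \frac{455}{183} \approx -2.4863$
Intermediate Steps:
$Y = 582$ ($Y = 6 \left(-98 + 195\right) = 6 \cdot 97 = 582$)
$Q = \frac{74}{3}$ ($Q = -2 + \frac{\left(-16\right) \left(-5\right)}{3} = -2 + \frac{1}{3} \cdot 80 = -2 + \frac{80}{3} = \frac{74}{3} \approx 24.667$)
$\frac{Q + Y}{\left(-130 - -43\right) - 157} = \frac{\frac{74}{3} + 582}{\left(-130 - -43\right) - 157} = \frac{1820}{3 \left(\left(-130 + 43\right) - 157\right)} = \frac{1820}{3 \left(-87 - 157\right)} = \frac{1820}{3 \left(-244\right)} = \frac{1820}{3} \left(- \frac{1}{244}\right) = - \frac{455}{183}$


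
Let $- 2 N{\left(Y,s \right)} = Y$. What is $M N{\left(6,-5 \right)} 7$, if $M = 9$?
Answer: $-189$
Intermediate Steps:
$N{\left(Y,s \right)} = - \frac{Y}{2}$
$M N{\left(6,-5 \right)} 7 = 9 \left(\left(- \frac{1}{2}\right) 6\right) 7 = 9 \left(-3\right) 7 = \left(-27\right) 7 = -189$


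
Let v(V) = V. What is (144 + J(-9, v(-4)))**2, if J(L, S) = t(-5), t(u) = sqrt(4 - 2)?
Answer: (144 + sqrt(2))**2 ≈ 21145.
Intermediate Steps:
t(u) = sqrt(2)
J(L, S) = sqrt(2)
(144 + J(-9, v(-4)))**2 = (144 + sqrt(2))**2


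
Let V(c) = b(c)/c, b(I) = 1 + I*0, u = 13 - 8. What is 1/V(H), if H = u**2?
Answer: 25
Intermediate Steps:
u = 5
b(I) = 1 (b(I) = 1 + 0 = 1)
H = 25 (H = 5**2 = 25)
V(c) = 1/c
1/V(H) = 1/(1/25) = 25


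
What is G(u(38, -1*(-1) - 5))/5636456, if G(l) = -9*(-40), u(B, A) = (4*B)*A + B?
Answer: 45/704557 ≈ 6.3870e-5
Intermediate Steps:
u(B, A) = B + 4*A*B (u(B, A) = 4*A*B + B = B + 4*A*B)
G(l) = 360
G(u(38, -1*(-1) - 5))/5636456 = 360/5636456 = 360*(1/5636456) = 45/704557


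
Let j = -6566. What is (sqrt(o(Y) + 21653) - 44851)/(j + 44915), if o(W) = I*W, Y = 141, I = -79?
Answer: -44851/38349 + sqrt(10514)/38349 ≈ -1.1669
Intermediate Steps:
o(W) = -79*W
(sqrt(o(Y) + 21653) - 44851)/(j + 44915) = (sqrt(-79*141 + 21653) - 44851)/(-6566 + 44915) = (sqrt(-11139 + 21653) - 44851)/38349 = (sqrt(10514) - 44851)*(1/38349) = (-44851 + sqrt(10514))*(1/38349) = -44851/38349 + sqrt(10514)/38349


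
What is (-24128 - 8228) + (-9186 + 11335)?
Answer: -30207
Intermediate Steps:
(-24128 - 8228) + (-9186 + 11335) = -32356 + 2149 = -30207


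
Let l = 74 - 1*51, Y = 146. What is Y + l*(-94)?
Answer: -2016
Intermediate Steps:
l = 23 (l = 74 - 51 = 23)
Y + l*(-94) = 146 + 23*(-94) = 146 - 2162 = -2016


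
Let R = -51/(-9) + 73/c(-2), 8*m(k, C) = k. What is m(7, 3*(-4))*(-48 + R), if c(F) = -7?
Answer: -277/6 ≈ -46.167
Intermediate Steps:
m(k, C) = k/8
R = -100/21 (R = -51/(-9) + 73/(-7) = -51*(-⅑) + 73*(-⅐) = 17/3 - 73/7 = -100/21 ≈ -4.7619)
m(7, 3*(-4))*(-48 + R) = ((⅛)*7)*(-48 - 100/21) = (7/8)*(-1108/21) = -277/6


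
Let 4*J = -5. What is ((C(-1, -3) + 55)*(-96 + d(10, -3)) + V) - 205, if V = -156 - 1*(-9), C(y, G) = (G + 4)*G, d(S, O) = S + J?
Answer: -4889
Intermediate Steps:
J = -5/4 (J = (1/4)*(-5) = -5/4 ≈ -1.2500)
d(S, O) = -5/4 + S (d(S, O) = S - 5/4 = -5/4 + S)
C(y, G) = G*(4 + G) (C(y, G) = (4 + G)*G = G*(4 + G))
V = -147 (V = -156 + 9 = -147)
((C(-1, -3) + 55)*(-96 + d(10, -3)) + V) - 205 = ((-3*(4 - 3) + 55)*(-96 + (-5/4 + 10)) - 147) - 205 = ((-3*1 + 55)*(-96 + 35/4) - 147) - 205 = ((-3 + 55)*(-349/4) - 147) - 205 = (52*(-349/4) - 147) - 205 = (-4537 - 147) - 205 = -4684 - 205 = -4889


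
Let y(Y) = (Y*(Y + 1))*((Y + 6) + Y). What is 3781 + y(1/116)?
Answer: 2950914721/780448 ≈ 3781.1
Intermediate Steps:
y(Y) = Y*(1 + Y)*(6 + 2*Y) (y(Y) = (Y*(1 + Y))*((6 + Y) + Y) = (Y*(1 + Y))*(6 + 2*Y) = Y*(1 + Y)*(6 + 2*Y))
3781 + y(1/116) = 3781 + 2*(3 + (1/116)² + 4/116)/116 = 3781 + 2*(1/116)*(3 + (1/116)² + 4*(1/116)) = 3781 + 2*(1/116)*(3 + 1/13456 + 1/29) = 3781 + 2*(1/116)*(40833/13456) = 3781 + 40833/780448 = 2950914721/780448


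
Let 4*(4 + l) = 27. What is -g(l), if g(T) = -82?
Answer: 82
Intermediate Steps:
l = 11/4 (l = -4 + (¼)*27 = -4 + 27/4 = 11/4 ≈ 2.7500)
-g(l) = -1*(-82) = 82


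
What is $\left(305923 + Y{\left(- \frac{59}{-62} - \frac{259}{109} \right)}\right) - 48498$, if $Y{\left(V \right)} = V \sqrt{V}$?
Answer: $257425 - \frac{9627 i \sqrt{65059266}}{45670564} \approx 2.5743 \cdot 10^{5} - 1.7002 i$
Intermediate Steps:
$Y{\left(V \right)} = V^{\frac{3}{2}}$
$\left(305923 + Y{\left(- \frac{59}{-62} - \frac{259}{109} \right)}\right) - 48498 = \left(305923 + \left(- \frac{59}{-62} - \frac{259}{109}\right)^{\frac{3}{2}}\right) - 48498 = \left(305923 + \left(\left(-59\right) \left(- \frac{1}{62}\right) - \frac{259}{109}\right)^{\frac{3}{2}}\right) - 48498 = \left(305923 + \left(\frac{59}{62} - \frac{259}{109}\right)^{\frac{3}{2}}\right) - 48498 = \left(305923 + \left(- \frac{9627}{6758}\right)^{\frac{3}{2}}\right) - 48498 = \left(305923 - \frac{9627 i \sqrt{65059266}}{45670564}\right) - 48498 = 257425 - \frac{9627 i \sqrt{65059266}}{45670564}$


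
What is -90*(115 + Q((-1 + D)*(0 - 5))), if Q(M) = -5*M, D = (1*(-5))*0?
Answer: -8100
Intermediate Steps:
D = 0 (D = -5*0 = 0)
-90*(115 + Q((-1 + D)*(0 - 5))) = -90*(115 - 5*(-1 + 0)*(0 - 5)) = -90*(115 - (-5)*(-5)) = -90*(115 - 5*5) = -90*(115 - 25) = -90*90 = -8100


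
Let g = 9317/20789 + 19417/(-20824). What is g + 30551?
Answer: 13225627922131/432910136 ≈ 30551.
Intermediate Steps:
g = -209642805/432910136 (g = 9317*(1/20789) + 19417*(-1/20824) = 9317/20789 - 19417/20824 = -209642805/432910136 ≈ -0.48426)
g + 30551 = -209642805/432910136 + 30551 = 13225627922131/432910136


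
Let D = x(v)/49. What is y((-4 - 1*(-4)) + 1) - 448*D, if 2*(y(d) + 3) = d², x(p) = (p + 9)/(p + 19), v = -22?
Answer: -1769/42 ≈ -42.119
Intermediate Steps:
x(p) = (9 + p)/(19 + p)
D = 13/147 (D = ((9 - 22)/(19 - 22))/49 = (-13/(-3))*(1/49) = -⅓*(-13)*(1/49) = (13/3)*(1/49) = 13/147 ≈ 0.088435)
y(d) = -3 + d²/2
y((-4 - 1*(-4)) + 1) - 448*D = (-3 + ((-4 - 1*(-4)) + 1)²/2) - 448*13/147 = (-3 + ((-4 + 4) + 1)²/2) - 832/21 = (-3 + (0 + 1)²/2) - 832/21 = (-3 + (½)*1²) - 832/21 = (-3 + (½)*1) - 832/21 = (-3 + ½) - 832/21 = -5/2 - 832/21 = -1769/42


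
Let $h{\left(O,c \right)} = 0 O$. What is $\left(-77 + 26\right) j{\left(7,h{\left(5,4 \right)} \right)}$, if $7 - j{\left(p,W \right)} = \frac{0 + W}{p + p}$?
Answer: $-357$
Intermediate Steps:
$h{\left(O,c \right)} = 0$
$j{\left(p,W \right)} = 7 - \frac{W}{2 p}$ ($j{\left(p,W \right)} = 7 - \frac{0 + W}{p + p} = 7 - \frac{W}{2 p}$)
$\left(-77 + 26\right) j{\left(7,h{\left(5,4 \right)} \right)} = \left(-77 + 26\right) \left(7 - \frac{0}{7}\right) = - 51 \left(7 - 0 \cdot \frac{1}{7}\right) = - 51 \left(7 + 0\right) = \left(-51\right) 7 = -357$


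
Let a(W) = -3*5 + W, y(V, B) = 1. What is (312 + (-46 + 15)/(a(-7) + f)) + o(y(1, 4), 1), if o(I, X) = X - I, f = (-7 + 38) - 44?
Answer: 10951/35 ≈ 312.89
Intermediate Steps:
a(W) = -15 + W
f = -13 (f = 31 - 44 = -13)
(312 + (-46 + 15)/(a(-7) + f)) + o(y(1, 4), 1) = (312 + (-46 + 15)/((-15 - 7) - 13)) + (1 - 1*1) = (312 - 31/(-22 - 13)) + (1 - 1) = (312 - 31/(-35)) + 0 = (312 - 31*(-1/35)) + 0 = (312 + 31/35) + 0 = 10951/35 + 0 = 10951/35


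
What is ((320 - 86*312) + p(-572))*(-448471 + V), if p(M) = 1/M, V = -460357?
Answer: 3445563482055/143 ≈ 2.4095e+10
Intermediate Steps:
((320 - 86*312) + p(-572))*(-448471 + V) = ((320 - 86*312) + 1/(-572))*(-448471 - 460357) = ((320 - 26832) - 1/572)*(-908828) = (-26512 - 1/572)*(-908828) = -15164865/572*(-908828) = 3445563482055/143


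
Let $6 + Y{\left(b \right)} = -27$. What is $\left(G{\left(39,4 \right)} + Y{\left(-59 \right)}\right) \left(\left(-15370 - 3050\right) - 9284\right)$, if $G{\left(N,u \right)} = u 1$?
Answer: $803416$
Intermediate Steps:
$Y{\left(b \right)} = -33$ ($Y{\left(b \right)} = -6 - 27 = -33$)
$G{\left(N,u \right)} = u$
$\left(G{\left(39,4 \right)} + Y{\left(-59 \right)}\right) \left(\left(-15370 - 3050\right) - 9284\right) = \left(4 - 33\right) \left(\left(-15370 - 3050\right) - 9284\right) = - 29 \left(-18420 - 9284\right) = \left(-29\right) \left(-27704\right) = 803416$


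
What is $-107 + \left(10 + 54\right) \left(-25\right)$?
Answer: $-1707$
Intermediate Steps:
$-107 + \left(10 + 54\right) \left(-25\right) = -107 + 64 \left(-25\right) = -107 - 1600 = -1707$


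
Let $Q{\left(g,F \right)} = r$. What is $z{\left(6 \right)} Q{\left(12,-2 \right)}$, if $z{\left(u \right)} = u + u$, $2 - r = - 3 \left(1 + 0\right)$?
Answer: $60$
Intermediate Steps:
$r = 5$ ($r = 2 - - 3 \left(1 + 0\right) = 2 - \left(-3\right) 1 = 2 - -3 = 2 + 3 = 5$)
$z{\left(u \right)} = 2 u$
$Q{\left(g,F \right)} = 5$
$z{\left(6 \right)} Q{\left(12,-2 \right)} = 2 \cdot 6 \cdot 5 = 12 \cdot 5 = 60$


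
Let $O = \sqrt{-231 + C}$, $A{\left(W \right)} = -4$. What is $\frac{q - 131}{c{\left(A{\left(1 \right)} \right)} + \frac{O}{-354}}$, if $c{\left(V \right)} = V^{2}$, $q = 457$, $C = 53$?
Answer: $\frac{326824128}{16040537} + \frac{57702 i \sqrt{178}}{16040537} \approx 20.375 + 0.047993 i$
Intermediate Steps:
$O = i \sqrt{178}$ ($O = \sqrt{-231 + 53} = \sqrt{-178} = i \sqrt{178} \approx 13.342 i$)
$\frac{q - 131}{c{\left(A{\left(1 \right)} \right)} + \frac{O}{-354}} = \frac{457 - 131}{\left(-4\right)^{2} + \frac{i \sqrt{178}}{-354}} = \frac{326}{16 + i \sqrt{178} \left(- \frac{1}{354}\right)} = \frac{326}{16 - \frac{i \sqrt{178}}{354}}$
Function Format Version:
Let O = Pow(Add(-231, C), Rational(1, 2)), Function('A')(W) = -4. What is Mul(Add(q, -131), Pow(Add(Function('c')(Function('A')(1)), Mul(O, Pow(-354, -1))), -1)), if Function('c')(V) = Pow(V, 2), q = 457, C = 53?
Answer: Add(Rational(326824128, 16040537), Mul(Rational(57702, 16040537), I, Pow(178, Rational(1, 2)))) ≈ Add(20.375, Mul(0.047993, I))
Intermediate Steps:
O = Mul(I, Pow(178, Rational(1, 2))) (O = Pow(Add(-231, 53), Rational(1, 2)) = Pow(-178, Rational(1, 2)) = Mul(I, Pow(178, Rational(1, 2))) ≈ Mul(13.342, I))
Mul(Add(q, -131), Pow(Add(Function('c')(Function('A')(1)), Mul(O, Pow(-354, -1))), -1)) = Mul(Add(457, -131), Pow(Add(Pow(-4, 2), Mul(Mul(I, Pow(178, Rational(1, 2))), Pow(-354, -1))), -1)) = Mul(326, Pow(Add(16, Mul(Mul(I, Pow(178, Rational(1, 2))), Rational(-1, 354))), -1)) = Mul(326, Pow(Add(16, Mul(Rational(-1, 354), I, Pow(178, Rational(1, 2)))), -1))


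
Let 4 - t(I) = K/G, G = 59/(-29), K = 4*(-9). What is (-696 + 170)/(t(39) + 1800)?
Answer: -15517/52696 ≈ -0.29446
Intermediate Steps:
K = -36
G = -59/29 (G = 59*(-1/29) = -59/29 ≈ -2.0345)
t(I) = -808/59 (t(I) = 4 - (-36)/(-59/29) = 4 - (-36)*(-29)/59 = 4 - 1*1044/59 = 4 - 1044/59 = -808/59)
(-696 + 170)/(t(39) + 1800) = (-696 + 170)/(-808/59 + 1800) = -526/105392/59 = -526*59/105392 = -15517/52696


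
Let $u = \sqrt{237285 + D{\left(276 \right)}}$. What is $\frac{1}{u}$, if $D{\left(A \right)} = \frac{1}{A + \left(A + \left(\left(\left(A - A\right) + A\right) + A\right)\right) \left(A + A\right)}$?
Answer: $\frac{2 \sqrt{12407191194659793}}{108518023621} \approx 0.0020529$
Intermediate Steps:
$D{\left(A \right)} = \frac{1}{A + 6 A^{2}}$ ($D{\left(A \right)} = \frac{1}{A + \left(A + \left(\left(0 + A\right) + A\right)\right) 2 A} = \frac{1}{A + \left(A + \left(A + A\right)\right) 2 A} = \frac{1}{A + \left(A + 2 A\right) 2 A} = \frac{1}{A + 3 A 2 A} = \frac{1}{A + 6 A^{2}}$)
$u = \frac{\sqrt{12407191194659793}}{228666}$ ($u = \sqrt{237285 + \frac{1}{276 \left(1 + 6 \cdot 276\right)}} = \sqrt{237285 + \frac{1}{276 \left(1 + 1656\right)}} = \sqrt{237285 + \frac{1}{276 \cdot 1657}} = \sqrt{237285 + \frac{1}{276} \cdot \frac{1}{1657}} = \sqrt{237285 + \frac{1}{457332}} = \sqrt{\frac{108518023621}{457332}} = \frac{\sqrt{12407191194659793}}{228666} \approx 487.12$)
$\frac{1}{u} = \frac{1}{\frac{1}{228666} \sqrt{12407191194659793}} = \frac{2 \sqrt{12407191194659793}}{108518023621}$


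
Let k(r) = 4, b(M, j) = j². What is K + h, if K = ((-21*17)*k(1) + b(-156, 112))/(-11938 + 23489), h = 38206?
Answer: 441328622/11551 ≈ 38207.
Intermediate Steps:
K = 11116/11551 (K = (-21*17*4 + 112²)/(-11938 + 23489) = (-357*4 + 12544)/11551 = (-1428 + 12544)*(1/11551) = 11116*(1/11551) = 11116/11551 ≈ 0.96234)
K + h = 11116/11551 + 38206 = 441328622/11551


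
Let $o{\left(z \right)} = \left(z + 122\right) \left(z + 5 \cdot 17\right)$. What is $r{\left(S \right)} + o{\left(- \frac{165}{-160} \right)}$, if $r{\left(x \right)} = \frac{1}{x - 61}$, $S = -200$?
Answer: $\frac{2828863397}{267264} \approx 10585.0$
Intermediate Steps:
$o{\left(z \right)} = \left(85 + z\right) \left(122 + z\right)$ ($o{\left(z \right)} = \left(122 + z\right) \left(z + 85\right) = \left(122 + z\right) \left(85 + z\right) = \left(85 + z\right) \left(122 + z\right)$)
$r{\left(x \right)} = \frac{1}{-61 + x}$
$r{\left(S \right)} + o{\left(- \frac{165}{-160} \right)} = \frac{1}{-61 - 200} + \left(10370 + \left(- \frac{165}{-160}\right)^{2} + 207 \left(- \frac{165}{-160}\right)\right) = \frac{1}{-261} + \left(10370 + \left(\left(-165\right) \left(- \frac{1}{160}\right)\right)^{2} + 207 \left(\left(-165\right) \left(- \frac{1}{160}\right)\right)\right) = - \frac{1}{261} + \left(10370 + \left(\frac{33}{32}\right)^{2} + 207 \cdot \frac{33}{32}\right) = - \frac{1}{261} + \left(10370 + \frac{1089}{1024} + \frac{6831}{32}\right) = - \frac{1}{261} + \frac{10838561}{1024} = \frac{2828863397}{267264}$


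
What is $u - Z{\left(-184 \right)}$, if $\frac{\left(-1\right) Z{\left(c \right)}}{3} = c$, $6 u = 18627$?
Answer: $\frac{5105}{2} \approx 2552.5$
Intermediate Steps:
$u = \frac{6209}{2}$ ($u = \frac{1}{6} \cdot 18627 = \frac{6209}{2} \approx 3104.5$)
$Z{\left(c \right)} = - 3 c$
$u - Z{\left(-184 \right)} = \frac{6209}{2} - \left(-3\right) \left(-184\right) = \frac{6209}{2} - 552 = \frac{5105}{2}$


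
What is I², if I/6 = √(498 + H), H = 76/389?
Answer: 6976728/389 ≈ 17935.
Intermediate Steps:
H = 76/389 (H = 76*(1/389) = 76/389 ≈ 0.19537)
I = 6*√75387422/389 (I = 6*√(498 + 76/389) = 6*√(193798/389) = 6*(√75387422/389) = 6*√75387422/389 ≈ 133.92)
I² = (6*√75387422/389)² = 6976728/389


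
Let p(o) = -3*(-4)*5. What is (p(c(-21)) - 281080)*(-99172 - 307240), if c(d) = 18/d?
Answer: 114209900240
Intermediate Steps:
p(o) = 60 (p(o) = 12*5 = 60)
(p(c(-21)) - 281080)*(-99172 - 307240) = (60 - 281080)*(-99172 - 307240) = -281020*(-406412) = 114209900240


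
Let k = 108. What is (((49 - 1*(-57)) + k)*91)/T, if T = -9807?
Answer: -2782/1401 ≈ -1.9857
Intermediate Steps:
(((49 - 1*(-57)) + k)*91)/T = (((49 - 1*(-57)) + 108)*91)/(-9807) = (((49 + 57) + 108)*91)*(-1/9807) = ((106 + 108)*91)*(-1/9807) = (214*91)*(-1/9807) = 19474*(-1/9807) = -2782/1401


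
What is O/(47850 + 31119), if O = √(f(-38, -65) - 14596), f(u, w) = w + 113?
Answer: 2*I*√3637/78969 ≈ 0.0015274*I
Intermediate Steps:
f(u, w) = 113 + w
O = 2*I*√3637 (O = √((113 - 65) - 14596) = √(48 - 14596) = √(-14548) = 2*I*√3637 ≈ 120.62*I)
O/(47850 + 31119) = (2*I*√3637)/(47850 + 31119) = (2*I*√3637)/78969 = (2*I*√3637)*(1/78969) = 2*I*√3637/78969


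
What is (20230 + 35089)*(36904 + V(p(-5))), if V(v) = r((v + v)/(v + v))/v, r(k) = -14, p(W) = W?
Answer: 10208236346/5 ≈ 2.0416e+9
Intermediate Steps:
V(v) = -14/v
(20230 + 35089)*(36904 + V(p(-5))) = (20230 + 35089)*(36904 - 14/(-5)) = 55319*(36904 - 14*(-1/5)) = 55319*(36904 + 14/5) = 55319*(184534/5) = 10208236346/5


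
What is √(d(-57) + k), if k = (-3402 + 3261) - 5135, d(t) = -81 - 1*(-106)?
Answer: I*√5251 ≈ 72.464*I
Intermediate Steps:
d(t) = 25 (d(t) = -81 + 106 = 25)
k = -5276 (k = -141 - 5135 = -5276)
√(d(-57) + k) = √(25 - 5276) = √(-5251) = I*√5251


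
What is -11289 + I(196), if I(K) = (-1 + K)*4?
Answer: -10509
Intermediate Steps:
I(K) = -4 + 4*K
-11289 + I(196) = -11289 + (-4 + 4*196) = -11289 + (-4 + 784) = -11289 + 780 = -10509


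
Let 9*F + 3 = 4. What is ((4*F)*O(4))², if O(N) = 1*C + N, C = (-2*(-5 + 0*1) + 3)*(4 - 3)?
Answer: 4624/81 ≈ 57.086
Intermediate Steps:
F = ⅑ (F = -⅓ + (⅑)*4 = -⅓ + 4/9 = ⅑ ≈ 0.11111)
C = 13 (C = (-2*(-5 + 0) + 3)*1 = (-2*(-5) + 3)*1 = (10 + 3)*1 = 13*1 = 13)
O(N) = 13 + N (O(N) = 1*13 + N = 13 + N)
((4*F)*O(4))² = ((4*(⅑))*(13 + 4))² = ((4/9)*17)² = (68/9)² = 4624/81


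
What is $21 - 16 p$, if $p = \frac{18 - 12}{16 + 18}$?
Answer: $\frac{309}{17} \approx 18.176$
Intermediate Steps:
$p = \frac{3}{17}$ ($p = \frac{6}{34} = 6 \cdot \frac{1}{34} = \frac{3}{17} \approx 0.17647$)
$21 - 16 p = 21 - \frac{48}{17} = \frac{309}{17}$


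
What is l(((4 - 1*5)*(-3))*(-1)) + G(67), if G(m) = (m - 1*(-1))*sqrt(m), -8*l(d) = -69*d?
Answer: -207/8 + 68*sqrt(67) ≈ 530.73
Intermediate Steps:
l(d) = 69*d/8 (l(d) = -(-69)*d/8 = 69*d/8)
G(m) = sqrt(m)*(1 + m) (G(m) = (m + 1)*sqrt(m) = (1 + m)*sqrt(m) = sqrt(m)*(1 + m))
l(((4 - 1*5)*(-3))*(-1)) + G(67) = 69*(((4 - 1*5)*(-3))*(-1))/8 + sqrt(67)*(1 + 67) = 69*(((4 - 5)*(-3))*(-1))/8 + sqrt(67)*68 = 69*(-1*(-3)*(-1))/8 + 68*sqrt(67) = 69*(3*(-1))/8 + 68*sqrt(67) = (69/8)*(-3) + 68*sqrt(67) = -207/8 + 68*sqrt(67)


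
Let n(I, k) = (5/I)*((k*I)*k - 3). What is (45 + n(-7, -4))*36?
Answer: 32040/7 ≈ 4577.1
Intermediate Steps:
n(I, k) = 5*(-3 + I*k²)/I (n(I, k) = (5/I)*((I*k)*k - 3) = (5/I)*(I*k² - 3) = (5/I)*(-3 + I*k²) = 5*(-3 + I*k²)/I)
(45 + n(-7, -4))*36 = (45 + (-15/(-7) + 5*(-4)²))*36 = (45 + (-15*(-⅐) + 5*16))*36 = (45 + (15/7 + 80))*36 = (45 + 575/7)*36 = (890/7)*36 = 32040/7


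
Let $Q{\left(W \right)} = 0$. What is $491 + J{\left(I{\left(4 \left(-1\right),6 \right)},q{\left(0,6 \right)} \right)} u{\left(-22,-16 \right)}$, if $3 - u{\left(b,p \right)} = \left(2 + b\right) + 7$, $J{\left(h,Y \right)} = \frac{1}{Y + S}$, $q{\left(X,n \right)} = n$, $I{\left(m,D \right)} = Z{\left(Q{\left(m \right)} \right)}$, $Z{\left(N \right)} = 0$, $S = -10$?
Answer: $487$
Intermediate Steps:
$I{\left(m,D \right)} = 0$
$J{\left(h,Y \right)} = \frac{1}{-10 + Y}$ ($J{\left(h,Y \right)} = \frac{1}{Y - 10} = \frac{1}{-10 + Y}$)
$u{\left(b,p \right)} = -6 - b$ ($u{\left(b,p \right)} = 3 - \left(\left(2 + b\right) + 7\right) = 3 - \left(9 + b\right) = -6 - b$)
$491 + J{\left(I{\left(4 \left(-1\right),6 \right)},q{\left(0,6 \right)} \right)} u{\left(-22,-16 \right)} = 491 + \frac{-6 - -22}{-10 + 6} = 491 + \frac{-6 + 22}{-4} = 491 - 4 = 487$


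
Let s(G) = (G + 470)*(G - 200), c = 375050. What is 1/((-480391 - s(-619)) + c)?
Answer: -1/227372 ≈ -4.3981e-6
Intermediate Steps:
s(G) = (-200 + G)*(470 + G) (s(G) = (470 + G)*(-200 + G) = (-200 + G)*(470 + G))
1/((-480391 - s(-619)) + c) = 1/((-480391 - (-94000 + (-619)² + 270*(-619))) + 375050) = 1/((-480391 - (-94000 + 383161 - 167130)) + 375050) = 1/((-480391 - 1*122031) + 375050) = 1/((-480391 - 122031) + 375050) = 1/(-602422 + 375050) = 1/(-227372) = -1/227372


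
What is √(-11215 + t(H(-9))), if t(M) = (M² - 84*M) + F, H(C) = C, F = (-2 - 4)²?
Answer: I*√10342 ≈ 101.7*I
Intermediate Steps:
F = 36 (F = (-6)² = 36)
t(M) = 36 + M² - 84*M (t(M) = (M² - 84*M) + 36 = 36 + M² - 84*M)
√(-11215 + t(H(-9))) = √(-11215 + (36 + (-9)² - 84*(-9))) = √(-11215 + (36 + 81 + 756)) = √(-11215 + 873) = √(-10342) = I*√10342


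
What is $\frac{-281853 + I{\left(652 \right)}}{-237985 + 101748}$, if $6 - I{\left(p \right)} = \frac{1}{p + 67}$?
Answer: $\frac{202647994}{97954403} \approx 2.0688$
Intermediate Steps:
$I{\left(p \right)} = 6 - \frac{1}{67 + p}$ ($I{\left(p \right)} = 6 - \frac{1}{p + 67} = 6 - \frac{1}{67 + p}$)
$\frac{-281853 + I{\left(652 \right)}}{-237985 + 101748} = \frac{-281853 + \frac{401 + 6 \cdot 652}{67 + 652}}{-237985 + 101748} = \frac{-281853 + \frac{401 + 3912}{719}}{-136237} = \left(-281853 + \frac{1}{719} \cdot 4313\right) \left(- \frac{1}{136237}\right) = \left(-281853 + \frac{4313}{719}\right) \left(- \frac{1}{136237}\right) = \left(- \frac{202647994}{719}\right) \left(- \frac{1}{136237}\right) = \frac{202647994}{97954403}$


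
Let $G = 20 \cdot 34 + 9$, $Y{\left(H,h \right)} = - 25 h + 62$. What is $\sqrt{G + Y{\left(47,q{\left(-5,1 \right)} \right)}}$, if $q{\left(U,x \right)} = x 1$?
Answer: $11 \sqrt{6} \approx 26.944$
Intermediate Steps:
$q{\left(U,x \right)} = x$
$Y{\left(H,h \right)} = 62 - 25 h$
$G = 689$ ($G = 680 + 9 = 689$)
$\sqrt{G + Y{\left(47,q{\left(-5,1 \right)} \right)}} = \sqrt{689 + \left(62 - 25\right)} = \sqrt{689 + 37} = \sqrt{726} = 11 \sqrt{6}$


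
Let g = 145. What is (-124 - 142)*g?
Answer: -38570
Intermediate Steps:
(-124 - 142)*g = (-124 - 142)*145 = -266*145 = -38570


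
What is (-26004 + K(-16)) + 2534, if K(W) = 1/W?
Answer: -375521/16 ≈ -23470.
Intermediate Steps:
(-26004 + K(-16)) + 2534 = (-26004 + 1/(-16)) + 2534 = (-26004 - 1/16) + 2534 = -416065/16 + 2534 = -375521/16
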